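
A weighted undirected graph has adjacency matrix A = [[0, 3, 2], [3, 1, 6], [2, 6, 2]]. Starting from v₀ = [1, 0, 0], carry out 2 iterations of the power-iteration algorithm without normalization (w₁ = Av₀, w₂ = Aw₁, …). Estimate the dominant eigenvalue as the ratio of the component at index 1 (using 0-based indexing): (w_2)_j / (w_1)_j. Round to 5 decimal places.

λ ≈ 5.00000

w1 = Av₀ = (0·1 + 3·0 + 2·0; 3·1 + 1·0 + 6·0; 2·1 + 6·0 + 2·0) = (0, 3, 2)
w2 = Aw1 = (0·0 + 3·3 + 2·2; 3·0 + 1·3 + 6·2; 2·0 + 6·3 + 2·2) = (13, 15, 22)
Ratio at component: 15 / 3 = 5.00000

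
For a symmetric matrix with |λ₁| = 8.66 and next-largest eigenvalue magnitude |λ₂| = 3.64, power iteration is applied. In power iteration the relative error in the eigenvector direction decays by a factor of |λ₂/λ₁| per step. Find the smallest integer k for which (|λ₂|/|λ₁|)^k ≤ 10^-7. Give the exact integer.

19

|λ₂/λ₁| = 3.64/8.66 = 0.42032
Need k ≥ ln(10^-7) / ln(0.42032) = -16.1181 / -0.8667 ≈ 18.596
Smallest integer k satisfying the bound: 19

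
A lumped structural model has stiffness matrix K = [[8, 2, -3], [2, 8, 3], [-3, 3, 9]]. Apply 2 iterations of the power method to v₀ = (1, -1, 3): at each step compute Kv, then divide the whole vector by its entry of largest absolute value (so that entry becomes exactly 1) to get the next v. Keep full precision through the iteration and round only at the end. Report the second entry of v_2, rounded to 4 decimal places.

Kv0 = (-3.00000, 3.00000, 21.00000); divide by 21.00000 → v1 = (-0.14286, 0.14286, 1.00000)
Kv1 = (-3.85714, 3.85714, 9.85714); divide by 9.85714 → v2 = (-0.39130, 0.39130, 1.00000)
Requested entry of v2: 81/207 = 0.3913

0.3913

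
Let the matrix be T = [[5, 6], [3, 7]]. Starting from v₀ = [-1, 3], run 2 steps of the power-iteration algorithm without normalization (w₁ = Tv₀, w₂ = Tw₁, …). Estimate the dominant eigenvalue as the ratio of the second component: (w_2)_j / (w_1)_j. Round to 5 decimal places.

λ ≈ 9.16667

w1 = Tv₀ = (5·(-1) + 6·3; 3·(-1) + 7·3) = (13, 18)
w2 = Tw1 = (5·13 + 6·18; 3·13 + 7·18) = (173, 165)
Ratio at component: 165 / 18 = 9.16667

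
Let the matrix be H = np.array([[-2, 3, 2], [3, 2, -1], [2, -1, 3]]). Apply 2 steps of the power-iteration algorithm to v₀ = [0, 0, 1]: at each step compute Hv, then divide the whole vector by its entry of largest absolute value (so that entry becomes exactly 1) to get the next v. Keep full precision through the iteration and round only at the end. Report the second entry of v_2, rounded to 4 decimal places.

Hv0 = (2.00000, -1.00000, 3.00000); divide by 3.00000 → v1 = (0.66667, -0.33333, 1.00000)
Hv1 = (-0.33333, 0.33333, 4.66667); divide by 4.66667 → v2 = (-0.07143, 0.07143, 1.00000)
Requested entry of v2: 1/14 = 0.0714

0.0714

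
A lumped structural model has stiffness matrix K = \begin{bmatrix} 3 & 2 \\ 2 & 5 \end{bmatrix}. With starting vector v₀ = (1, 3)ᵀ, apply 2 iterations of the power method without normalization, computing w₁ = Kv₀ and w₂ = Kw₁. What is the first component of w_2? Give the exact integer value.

w1 = Kv₀ = (3·1 + 2·3; 2·1 + 5·3) = (9, 17)
w2 = Kw1 = (3·9 + 2·17; 2·9 + 5·17) = (61, 103)
The requested component of w2 is 61.

61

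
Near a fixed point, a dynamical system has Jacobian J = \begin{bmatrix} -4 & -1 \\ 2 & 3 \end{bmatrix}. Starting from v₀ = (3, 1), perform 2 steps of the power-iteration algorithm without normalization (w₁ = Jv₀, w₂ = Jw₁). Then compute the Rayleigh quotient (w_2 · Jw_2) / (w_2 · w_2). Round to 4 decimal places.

-3.9730

w1 = Jv₀ = ((-4)·3 + (-1)·1; 2·3 + 3·1) = (-13, 9)
w2 = Jw1 = ((-4)·(-13) + (-1)·9; 2·(-13) + 3·9) = (43, 1)
Jw2 = (-173, 89)
w2·Jw2 = 43·(-173) + 1·89 = -7350; w2·w2 = 43·43 + 1·1 = 1850
λ ≈ -7350/1850 = -3.9730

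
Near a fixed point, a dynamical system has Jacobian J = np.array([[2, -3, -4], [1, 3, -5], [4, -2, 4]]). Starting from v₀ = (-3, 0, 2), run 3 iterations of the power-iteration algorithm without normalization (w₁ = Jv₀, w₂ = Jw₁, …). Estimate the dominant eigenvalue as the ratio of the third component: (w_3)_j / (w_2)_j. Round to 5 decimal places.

w1 = Jv₀ = (-14, -13, -4)
w2 = Jw1 = (27, -33, -46)
w3 = Jw2 = (337, 158, -10)
Ratio at component: -10 / -46 = 0.21739

λ ≈ 0.21739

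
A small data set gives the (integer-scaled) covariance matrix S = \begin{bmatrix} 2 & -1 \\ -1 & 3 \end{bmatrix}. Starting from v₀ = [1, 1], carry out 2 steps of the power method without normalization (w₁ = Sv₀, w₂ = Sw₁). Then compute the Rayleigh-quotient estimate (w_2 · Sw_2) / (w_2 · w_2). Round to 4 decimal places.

w1 = Sv₀ = (2·1 + (-1)·1; (-1)·1 + 3·1) = (1, 2)
w2 = Sw1 = (2·1 + (-1)·2; (-1)·1 + 3·2) = (0, 5)
Sw2 = (-5, 15)
w2·Sw2 = 0·(-5) + 5·15 = 75; w2·w2 = 0·0 + 5·5 = 25
λ ≈ 75/25 = 3.0000

λ ≈ 3.0000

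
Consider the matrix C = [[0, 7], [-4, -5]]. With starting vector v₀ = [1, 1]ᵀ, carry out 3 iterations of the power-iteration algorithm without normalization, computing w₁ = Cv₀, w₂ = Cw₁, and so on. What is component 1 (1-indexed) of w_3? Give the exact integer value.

119

w1 = Cv₀ = (0·1 + 7·1; (-4)·1 + (-5)·1) = (7, -9)
w2 = Cw1 = (0·7 + 7·(-9); (-4)·7 + (-5)·(-9)) = (-63, 17)
w3 = Cw2 = (119, 167)
The requested component of w3 is 119.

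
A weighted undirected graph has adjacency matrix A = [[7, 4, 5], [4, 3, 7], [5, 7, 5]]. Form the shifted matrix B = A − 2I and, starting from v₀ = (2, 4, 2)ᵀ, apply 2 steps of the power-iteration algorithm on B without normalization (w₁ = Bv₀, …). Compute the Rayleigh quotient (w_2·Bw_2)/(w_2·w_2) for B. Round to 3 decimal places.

B = A − 2I has rows (5, 4, 5); (4, 1, 7); (5, 7, 3)
w1 = Bv₀ = (5·2 + 4·4 + 5·2; 4·2 + 1·4 + 7·2; 5·2 + 7·4 + 3·2) = (36, 26, 44)
w2 = Bw1 = (5·36 + 4·26 + 5·44; 4·36 + 1·26 + 7·44; 5·36 + 7·26 + 3·44) = (504, 478, 494)
Bw2 = (6902, 5952, 7348)
w2·Bw2 = 9953576; w2·w2 = 726536; μ ≈ 9953576/726536 = 13.700

μ ≈ 13.700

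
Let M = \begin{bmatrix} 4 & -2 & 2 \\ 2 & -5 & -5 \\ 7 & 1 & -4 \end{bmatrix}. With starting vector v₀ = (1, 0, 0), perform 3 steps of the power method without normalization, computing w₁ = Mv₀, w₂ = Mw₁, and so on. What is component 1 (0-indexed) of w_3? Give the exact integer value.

w1 = Mv₀ = (4·1 + (-2)·0 + 2·0; 2·1 + (-5)·0 + (-5)·0; 7·1 + 1·0 + (-4)·0) = (4, 2, 7)
w2 = Mw1 = (4·4 + (-2)·2 + 2·7; 2·4 + (-5)·2 + (-5)·7; 7·4 + 1·2 + (-4)·7) = (26, -37, 2)
w3 = Mw2 = (182, 227, 137)
The requested component of w3 is 227.

227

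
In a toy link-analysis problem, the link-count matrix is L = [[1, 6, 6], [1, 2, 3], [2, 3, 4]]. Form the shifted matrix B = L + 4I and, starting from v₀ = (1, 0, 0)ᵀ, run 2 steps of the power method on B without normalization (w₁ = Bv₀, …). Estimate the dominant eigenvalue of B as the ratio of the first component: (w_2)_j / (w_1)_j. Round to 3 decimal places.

B = L + 4I has rows (5, 6, 6); (1, 6, 3); (2, 3, 8)
w1 = Bv₀ = (5, 1, 2)
w2 = Bw1 = (43, 17, 29)
Ratio: 43/5 = 8.600

8.600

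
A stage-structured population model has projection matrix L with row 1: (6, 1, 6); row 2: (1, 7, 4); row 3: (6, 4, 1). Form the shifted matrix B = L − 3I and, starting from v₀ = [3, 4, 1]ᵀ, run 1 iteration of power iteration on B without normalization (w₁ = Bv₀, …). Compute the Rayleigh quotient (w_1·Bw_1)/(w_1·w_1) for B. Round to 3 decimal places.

B = L − 3I has rows (3, 1, 6); (1, 4, 4); (6, 4, -2)
w1 = Bv₀ = (19, 23, 32)
Bw1 = (272, 239, 142)
w1·Bw1 = 15209; w1·w1 = 1914; μ ≈ 15209/1914 = 7.946

μ ≈ 7.946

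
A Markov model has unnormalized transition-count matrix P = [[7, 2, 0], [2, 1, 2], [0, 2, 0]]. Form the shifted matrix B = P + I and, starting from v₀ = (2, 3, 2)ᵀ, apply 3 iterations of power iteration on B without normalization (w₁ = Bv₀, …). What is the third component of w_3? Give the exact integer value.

212

B = P + I has rows (8, 2, 0); (2, 2, 2); (0, 2, 1)
w1 = Bv₀ = (8·2 + 2·3 + 0·2; 2·2 + 2·3 + 2·2; 0·2 + 2·3 + 1·2) = (22, 14, 8)
w2 = Bw1 = (8·22 + 2·14 + 0·8; 2·22 + 2·14 + 2·8; 0·22 + 2·14 + 1·8) = (204, 88, 36)
w3 = Bw2 = (1808, 656, 212)
Requested component of w3: 212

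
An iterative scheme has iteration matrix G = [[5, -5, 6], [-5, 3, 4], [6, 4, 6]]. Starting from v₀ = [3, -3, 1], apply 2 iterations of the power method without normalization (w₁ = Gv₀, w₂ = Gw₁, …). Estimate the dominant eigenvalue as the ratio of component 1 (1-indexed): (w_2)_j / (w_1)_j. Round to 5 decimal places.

λ ≈ 9.77778

w1 = Gv₀ = (36, -20, 12)
w2 = Gw1 = (352, -192, 208)
Ratio at component: 352 / 36 = 9.77778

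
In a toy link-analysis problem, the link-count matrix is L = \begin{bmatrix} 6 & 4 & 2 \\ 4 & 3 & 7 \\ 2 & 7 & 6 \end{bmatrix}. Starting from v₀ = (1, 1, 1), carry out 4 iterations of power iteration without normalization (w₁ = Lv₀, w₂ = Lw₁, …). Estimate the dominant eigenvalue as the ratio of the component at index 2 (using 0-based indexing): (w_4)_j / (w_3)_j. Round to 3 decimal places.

λ ≈ 13.860

w1 = Lv₀ = (6·1 + 4·1 + 2·1; 4·1 + 3·1 + 7·1; 2·1 + 7·1 + 6·1) = (12, 14, 15)
w2 = Lw1 = (6·12 + 4·14 + 2·15; 4·12 + 3·14 + 7·15; 2·12 + 7·14 + 6·15) = (158, 195, 212)
w3 = Lw2 = (2152, 2701, 2953)
w4 = Lw3 = (29622, 37382, 40929)
Ratio at component: 40929 / 2953 = 13.860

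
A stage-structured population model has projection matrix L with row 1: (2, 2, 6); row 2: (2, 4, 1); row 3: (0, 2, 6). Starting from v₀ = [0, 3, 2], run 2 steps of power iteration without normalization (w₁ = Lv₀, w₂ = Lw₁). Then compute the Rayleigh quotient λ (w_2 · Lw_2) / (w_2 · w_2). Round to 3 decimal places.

λ ≈ 7.967

w1 = Lv₀ = (18, 14, 18)
w2 = Lw1 = (172, 110, 136)
Lw2 = (1380, 920, 1036)
w2·Lw2 = 172·1380 + 110·920 + 136·1036 = 479456; w2·w2 = 172·172 + 110·110 + 136·136 = 60180
λ ≈ 479456/60180 = 7.967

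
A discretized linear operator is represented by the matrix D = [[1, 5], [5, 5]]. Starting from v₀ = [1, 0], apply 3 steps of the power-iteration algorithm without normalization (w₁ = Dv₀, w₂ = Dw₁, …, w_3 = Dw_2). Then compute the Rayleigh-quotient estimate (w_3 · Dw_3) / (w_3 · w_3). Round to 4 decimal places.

λ ≈ 8.3727

w1 = Dv₀ = (1, 5)
w2 = Dw1 = (26, 30)
w3 = Dw2 = (176, 280)
Dw3 = (1576, 2280)
w3·Dw3 = 176·1576 + 280·2280 = 915776; w3·w3 = 176·176 + 280·280 = 109376
λ ≈ 915776/109376 = 8.3727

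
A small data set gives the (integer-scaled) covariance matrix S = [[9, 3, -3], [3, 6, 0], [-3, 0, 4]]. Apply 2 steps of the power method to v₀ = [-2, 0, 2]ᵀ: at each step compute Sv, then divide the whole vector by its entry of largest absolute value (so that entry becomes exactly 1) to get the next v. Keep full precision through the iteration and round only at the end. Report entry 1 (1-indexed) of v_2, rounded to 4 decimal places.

Sv0 = (-24.00000, -6.00000, 14.00000); divide by -24.00000 → v1 = (1.00000, 0.25000, -0.58333)
Sv1 = (11.50000, 4.50000, -5.33333); divide by 11.50000 → v2 = (1.00000, 0.39130, -0.46377)
Requested entry of v2: -276/-276 = 1.0000

1.0000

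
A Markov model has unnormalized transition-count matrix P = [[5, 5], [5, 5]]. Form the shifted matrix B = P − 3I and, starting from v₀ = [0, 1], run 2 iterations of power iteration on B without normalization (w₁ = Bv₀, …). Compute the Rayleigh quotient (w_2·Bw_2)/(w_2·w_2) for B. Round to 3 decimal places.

B = P − 3I has rows (2, 5); (5, 2)
w1 = Bv₀ = (5, 2)
w2 = Bw1 = (20, 29)
Bw2 = (185, 158)
w2·Bw2 = 8282; w2·w2 = 1241; μ ≈ 8282/1241 = 6.674

6.674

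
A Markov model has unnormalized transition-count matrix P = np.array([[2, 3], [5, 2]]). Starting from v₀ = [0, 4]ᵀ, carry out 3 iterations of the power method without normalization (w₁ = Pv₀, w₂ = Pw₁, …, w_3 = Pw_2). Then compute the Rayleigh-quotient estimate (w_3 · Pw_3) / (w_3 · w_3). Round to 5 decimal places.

λ ≈ 5.92849

w1 = Pv₀ = (12, 8)
w2 = Pw1 = (48, 76)
w3 = Pw2 = (324, 392)
Pw3 = (1824, 2404)
w3·Pw3 = 324·1824 + 392·2404 = 1533344; w3·w3 = 324·324 + 392·392 = 258640
λ ≈ 1533344/258640 = 5.92849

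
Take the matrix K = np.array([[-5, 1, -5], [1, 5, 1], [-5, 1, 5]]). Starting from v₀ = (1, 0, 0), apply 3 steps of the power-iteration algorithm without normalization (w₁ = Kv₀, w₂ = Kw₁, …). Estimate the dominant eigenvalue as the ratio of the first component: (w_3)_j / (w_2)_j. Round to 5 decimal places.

-5.19608

w1 = Kv₀ = (-5, 1, -5)
w2 = Kw1 = (51, -5, 1)
w3 = Kw2 = (-265, 27, -255)
Ratio at component: -265 / 51 = -5.19608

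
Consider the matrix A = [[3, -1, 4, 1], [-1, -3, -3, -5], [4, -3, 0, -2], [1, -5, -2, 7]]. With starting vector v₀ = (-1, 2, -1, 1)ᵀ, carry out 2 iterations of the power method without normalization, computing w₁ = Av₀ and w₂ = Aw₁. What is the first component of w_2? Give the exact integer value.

-67

w1 = Av₀ = (3·(-1) + (-1)·2 + 4·(-1) + 1·1; (-1)·(-1) + (-3)·2 + (-3)·(-1) + (-5)·1; 4·(-1) + (-3)·2 + 0·(-1) + (-2)·1; 1·(-1) + (-5)·2 + (-2)·(-1) + 7·1) = (-8, -7, -12, -2)
w2 = Aw1 = (3·(-8) + (-1)·(-7) + 4·(-12) + 1·(-2); (-1)·(-8) + (-3)·(-7) + (-3)·(-12) + (-5)·(-2); 4·(-8) + (-3)·(-7) + 0·(-12) + (-2)·(-2); 1·(-8) + (-5)·(-7) + (-2)·(-12) + 7·(-2)) = (-67, 75, -7, 37)
The requested component of w2 is -67.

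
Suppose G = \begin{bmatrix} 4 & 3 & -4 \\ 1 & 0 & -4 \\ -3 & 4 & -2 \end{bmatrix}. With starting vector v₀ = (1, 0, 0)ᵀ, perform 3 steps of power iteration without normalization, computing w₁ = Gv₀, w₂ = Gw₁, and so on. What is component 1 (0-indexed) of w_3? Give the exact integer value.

39

w1 = Gv₀ = (4·1 + 3·0 + (-4)·0; 1·1 + 0·0 + (-4)·0; (-3)·1 + 4·0 + (-2)·0) = (4, 1, -3)
w2 = Gw1 = (4·4 + 3·1 + (-4)·(-3); 1·4 + 0·1 + (-4)·(-3); (-3)·4 + 4·1 + (-2)·(-3)) = (31, 16, -2)
w3 = Gw2 = (180, 39, -25)
The requested component of w3 is 39.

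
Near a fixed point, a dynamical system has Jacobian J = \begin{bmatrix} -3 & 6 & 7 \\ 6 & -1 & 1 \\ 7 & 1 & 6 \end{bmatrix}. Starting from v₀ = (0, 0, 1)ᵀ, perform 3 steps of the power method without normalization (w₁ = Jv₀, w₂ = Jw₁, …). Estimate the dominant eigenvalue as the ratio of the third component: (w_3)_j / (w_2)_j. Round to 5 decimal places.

w1 = Jv₀ = ((-3)·0 + 6·0 + 7·1; 6·0 + (-1)·0 + 1·1; 7·0 + 1·0 + 6·1) = (7, 1, 6)
w2 = Jw1 = ((-3)·7 + 6·1 + 7·6; 6·7 + (-1)·1 + 1·6; 7·7 + 1·1 + 6·6) = (27, 47, 86)
w3 = Jw2 = (803, 201, 752)
Ratio at component: 752 / 86 = 8.74419

8.74419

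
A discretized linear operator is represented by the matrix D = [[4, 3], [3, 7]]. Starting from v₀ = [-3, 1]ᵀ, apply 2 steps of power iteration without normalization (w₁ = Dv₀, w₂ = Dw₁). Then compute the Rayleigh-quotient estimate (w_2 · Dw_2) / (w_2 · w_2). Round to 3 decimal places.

8.463

w1 = Dv₀ = (4·(-3) + 3·1; 3·(-3) + 7·1) = (-9, -2)
w2 = Dw1 = (4·(-9) + 3·(-2); 3·(-9) + 7·(-2)) = (-42, -41)
Dw2 = (-291, -413)
w2·Dw2 = (-42)·(-291) + (-41)·(-413) = 29155; w2·w2 = (-42)·(-42) + (-41)·(-41) = 3445
λ ≈ 29155/3445 = 8.463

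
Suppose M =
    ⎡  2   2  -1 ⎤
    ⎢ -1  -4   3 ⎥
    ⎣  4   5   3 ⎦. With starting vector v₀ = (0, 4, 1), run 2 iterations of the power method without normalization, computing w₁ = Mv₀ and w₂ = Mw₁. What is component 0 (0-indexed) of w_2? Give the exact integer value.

-35

w1 = Mv₀ = (2·0 + 2·4 + (-1)·1; (-1)·0 + (-4)·4 + 3·1; 4·0 + 5·4 + 3·1) = (7, -13, 23)
w2 = Mw1 = (2·7 + 2·(-13) + (-1)·23; (-1)·7 + (-4)·(-13) + 3·23; 4·7 + 5·(-13) + 3·23) = (-35, 114, 32)
The requested component of w2 is -35.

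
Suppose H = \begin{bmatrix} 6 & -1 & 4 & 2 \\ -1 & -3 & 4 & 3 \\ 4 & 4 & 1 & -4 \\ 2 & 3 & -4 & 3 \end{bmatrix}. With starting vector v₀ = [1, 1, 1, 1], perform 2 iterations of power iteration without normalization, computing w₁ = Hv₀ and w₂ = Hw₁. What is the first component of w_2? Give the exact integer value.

w1 = Hv₀ = (6·1 + (-1)·1 + 4·1 + 2·1; (-1)·1 + (-3)·1 + 4·1 + 3·1; 4·1 + 4·1 + 1·1 + (-4)·1; 2·1 + 3·1 + (-4)·1 + 3·1) = (11, 3, 5, 4)
w2 = Hw1 = (6·11 + (-1)·3 + 4·5 + 2·4; (-1)·11 + (-3)·3 + 4·5 + 3·4; 4·11 + 4·3 + 1·5 + (-4)·4; 2·11 + 3·3 + (-4)·5 + 3·4) = (91, 12, 45, 23)
The requested component of w2 is 91.

91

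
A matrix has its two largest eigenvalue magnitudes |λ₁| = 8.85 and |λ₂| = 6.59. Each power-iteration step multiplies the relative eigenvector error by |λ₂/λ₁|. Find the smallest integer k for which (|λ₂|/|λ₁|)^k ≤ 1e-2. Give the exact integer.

|λ₂/λ₁| = 6.59/8.85 = 0.74463
Need k ≥ ln(1e-2) / ln(0.74463) = -4.6052 / -0.2949 ≈ 15.618
Smallest integer k satisfying the bound: 16

16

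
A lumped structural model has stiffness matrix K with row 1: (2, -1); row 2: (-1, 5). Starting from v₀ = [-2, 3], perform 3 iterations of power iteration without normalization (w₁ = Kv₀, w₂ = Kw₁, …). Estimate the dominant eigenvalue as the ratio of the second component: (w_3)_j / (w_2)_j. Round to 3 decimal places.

w1 = Kv₀ = (2·(-2) + (-1)·3; (-1)·(-2) + 5·3) = (-7, 17)
w2 = Kw1 = (2·(-7) + (-1)·17; (-1)·(-7) + 5·17) = (-31, 92)
w3 = Kw2 = (-154, 491)
Ratio at component: 491 / 92 = 5.337

λ ≈ 5.337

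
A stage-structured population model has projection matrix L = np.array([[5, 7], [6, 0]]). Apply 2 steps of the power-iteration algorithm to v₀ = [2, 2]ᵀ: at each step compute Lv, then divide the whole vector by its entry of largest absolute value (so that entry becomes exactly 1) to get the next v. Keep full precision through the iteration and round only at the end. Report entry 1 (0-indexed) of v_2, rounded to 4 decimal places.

Lv0 = (24.00000, 12.00000); divide by 24.00000 → v1 = (1.00000, 0.50000)
Lv1 = (8.50000, 6.00000); divide by 8.50000 → v2 = (1.00000, 0.70588)
Requested entry of v2: 144/204 = 0.7059

0.7059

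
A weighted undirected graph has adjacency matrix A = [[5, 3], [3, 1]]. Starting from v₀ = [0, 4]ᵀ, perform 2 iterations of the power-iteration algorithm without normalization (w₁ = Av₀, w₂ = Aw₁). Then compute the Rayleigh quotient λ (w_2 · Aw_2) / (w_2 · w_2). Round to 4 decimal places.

w1 = Av₀ = (12, 4)
w2 = Aw1 = (72, 40)
Aw2 = (480, 256)
w2·Aw2 = 72·480 + 40·256 = 44800; w2·w2 = 72·72 + 40·40 = 6784
λ ≈ 44800/6784 = 6.6038

λ ≈ 6.6038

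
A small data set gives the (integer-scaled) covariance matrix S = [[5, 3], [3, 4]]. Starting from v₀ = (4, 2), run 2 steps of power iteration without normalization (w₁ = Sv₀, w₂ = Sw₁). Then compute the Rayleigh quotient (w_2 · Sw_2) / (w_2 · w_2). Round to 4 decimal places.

7.5409

w1 = Sv₀ = (5·4 + 3·2; 3·4 + 4·2) = (26, 20)
w2 = Sw1 = (5·26 + 3·20; 3·26 + 4·20) = (190, 158)
Sw2 = (1424, 1202)
w2·Sw2 = 190·1424 + 158·1202 = 460476; w2·w2 = 190·190 + 158·158 = 61064
λ ≈ 460476/61064 = 7.5409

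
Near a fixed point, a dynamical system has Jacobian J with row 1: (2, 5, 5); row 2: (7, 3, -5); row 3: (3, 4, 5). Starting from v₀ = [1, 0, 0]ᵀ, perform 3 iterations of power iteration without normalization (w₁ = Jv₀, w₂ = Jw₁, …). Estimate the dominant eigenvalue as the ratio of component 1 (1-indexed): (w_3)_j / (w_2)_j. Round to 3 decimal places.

w1 = Jv₀ = (2, 7, 3)
w2 = Jw1 = (54, 20, 49)
w3 = Jw2 = (453, 193, 487)
Ratio at component: 453 / 54 = 8.389

8.389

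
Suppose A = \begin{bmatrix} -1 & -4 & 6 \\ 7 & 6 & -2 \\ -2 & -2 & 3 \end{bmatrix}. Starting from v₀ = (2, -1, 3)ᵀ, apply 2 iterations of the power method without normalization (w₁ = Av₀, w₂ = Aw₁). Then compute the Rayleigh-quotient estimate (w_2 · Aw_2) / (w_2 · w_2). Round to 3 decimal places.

6.721

w1 = Av₀ = (20, 2, 7)
w2 = Aw1 = (14, 138, -23)
Aw2 = (-704, 972, -373)
w2·Aw2 = 14·(-704) + 138·972 + (-23)·(-373) = 132859; w2·w2 = 14·14 + 138·138 + (-23)·(-23) = 19769
λ ≈ 132859/19769 = 6.721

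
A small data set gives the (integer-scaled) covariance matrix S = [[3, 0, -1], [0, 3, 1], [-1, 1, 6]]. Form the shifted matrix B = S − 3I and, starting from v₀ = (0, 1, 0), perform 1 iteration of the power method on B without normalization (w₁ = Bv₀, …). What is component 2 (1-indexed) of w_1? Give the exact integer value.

0

B = S − 3I has rows (0, 0, -1); (0, 0, 1); (-1, 1, 3)
w1 = Bv₀ = (0·0 + 0·1 + (-1)·0; 0·0 + 0·1 + 1·0; (-1)·0 + 1·1 + 3·0) = (0, 0, 1)
Requested component of w1: 0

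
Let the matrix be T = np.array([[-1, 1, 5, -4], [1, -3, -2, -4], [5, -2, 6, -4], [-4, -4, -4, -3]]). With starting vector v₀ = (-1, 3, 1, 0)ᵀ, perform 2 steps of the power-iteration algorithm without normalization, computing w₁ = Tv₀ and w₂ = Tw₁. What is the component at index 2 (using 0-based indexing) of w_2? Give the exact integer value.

w1 = Tv₀ = (9, -12, -5, -12)
w2 = Tw1 = (2, 103, 87, 68)
The requested component of w2 is 87.

87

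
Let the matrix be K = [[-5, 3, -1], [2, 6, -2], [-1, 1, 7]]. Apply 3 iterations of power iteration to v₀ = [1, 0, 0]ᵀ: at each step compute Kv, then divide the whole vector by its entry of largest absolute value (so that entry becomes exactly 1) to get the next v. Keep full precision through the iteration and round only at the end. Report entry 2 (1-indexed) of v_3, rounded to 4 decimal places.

Kv0 = (-5.00000, 2.00000, -1.00000); divide by -5.00000 → v1 = (1.00000, -0.40000, 0.20000)
Kv1 = (-6.40000, -0.80000, 0.00000); divide by -6.40000 → v2 = (1.00000, 0.12500, 0.00000)
Kv2 = (-4.62500, 2.75000, -0.87500); divide by -4.62500 → v3 = (1.00000, -0.59459, 0.18919)
Requested entry of v3: 88/-148 = -0.5946

-0.5946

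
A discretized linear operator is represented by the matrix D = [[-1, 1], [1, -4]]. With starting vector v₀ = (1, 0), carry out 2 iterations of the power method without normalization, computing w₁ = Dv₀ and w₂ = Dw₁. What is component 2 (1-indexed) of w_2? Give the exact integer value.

w1 = Dv₀ = (-1, 1)
w2 = Dw1 = (2, -5)
The requested component of w2 is -5.

-5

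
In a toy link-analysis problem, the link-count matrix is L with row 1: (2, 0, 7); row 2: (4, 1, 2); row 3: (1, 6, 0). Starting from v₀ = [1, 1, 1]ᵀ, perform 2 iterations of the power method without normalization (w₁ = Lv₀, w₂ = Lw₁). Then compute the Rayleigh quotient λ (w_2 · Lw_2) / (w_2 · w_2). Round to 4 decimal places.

w1 = Lv₀ = (9, 7, 7)
w2 = Lw1 = (67, 57, 51)
Lw2 = (491, 427, 409)
w2·Lw2 = 67·491 + 57·427 + 51·409 = 78095; w2·w2 = 67·67 + 57·57 + 51·51 = 10339
λ ≈ 78095/10339 = 7.5534

λ ≈ 7.5534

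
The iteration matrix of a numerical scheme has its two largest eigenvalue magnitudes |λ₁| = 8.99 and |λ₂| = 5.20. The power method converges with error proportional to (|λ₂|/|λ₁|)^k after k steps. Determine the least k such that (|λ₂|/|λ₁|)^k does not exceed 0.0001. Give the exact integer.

|λ₂/λ₁| = 5.20/8.99 = 0.57842
Need k ≥ ln(0.0001) / ln(0.57842) = -9.2103 / -0.5475 ≈ 16.824
Smallest integer k satisfying the bound: 17

17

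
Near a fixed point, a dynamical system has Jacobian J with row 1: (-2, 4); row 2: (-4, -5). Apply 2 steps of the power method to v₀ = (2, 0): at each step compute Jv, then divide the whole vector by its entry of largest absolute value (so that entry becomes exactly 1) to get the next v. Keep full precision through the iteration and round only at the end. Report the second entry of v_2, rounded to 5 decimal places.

1.00000

Jv0 = (-4.000000, -8.000000); divide by -8.000000 → v1 = (0.500000, 1.000000)
Jv1 = (3.000000, -7.000000); divide by -7.000000 → v2 = (-0.428571, 1.000000)
Requested entry of v2: 56/56 = 1.00000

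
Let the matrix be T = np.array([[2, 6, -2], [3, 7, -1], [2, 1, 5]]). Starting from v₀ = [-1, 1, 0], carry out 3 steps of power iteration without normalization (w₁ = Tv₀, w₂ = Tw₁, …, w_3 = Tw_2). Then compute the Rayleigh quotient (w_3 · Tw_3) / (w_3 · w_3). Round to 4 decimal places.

w1 = Tv₀ = (2·(-1) + 6·1 + (-2)·0; 3·(-1) + 7·1 + (-1)·0; 2·(-1) + 1·1 + 5·0) = (4, 4, -1)
w2 = Tw1 = (2·4 + 6·4 + (-2)·(-1); 3·4 + 7·4 + (-1)·(-1); 2·4 + 1·4 + 5·(-1)) = (34, 41, 7)
w3 = Tw2 = (300, 382, 144)
Tw3 = (2604, 3430, 1702)
w3·Tw3 = 300·2604 + 382·3430 + 144·1702 = 2336548; w3·w3 = 300·300 + 382·382 + 144·144 = 256660
λ ≈ 2336548/256660 = 9.1037

λ ≈ 9.1037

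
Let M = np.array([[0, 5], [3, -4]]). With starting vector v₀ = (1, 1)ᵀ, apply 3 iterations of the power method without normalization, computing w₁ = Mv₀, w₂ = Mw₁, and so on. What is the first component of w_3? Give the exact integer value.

95

w1 = Mv₀ = (5, -1)
w2 = Mw1 = (-5, 19)
w3 = Mw2 = (95, -91)
The requested component of w3 is 95.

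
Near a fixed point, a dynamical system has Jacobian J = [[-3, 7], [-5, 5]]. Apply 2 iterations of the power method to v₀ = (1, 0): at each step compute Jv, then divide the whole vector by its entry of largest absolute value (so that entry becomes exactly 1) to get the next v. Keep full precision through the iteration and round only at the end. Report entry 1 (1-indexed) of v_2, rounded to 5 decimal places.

1.00000

Jv0 = (-3.000000, -5.000000); divide by -5.000000 → v1 = (0.600000, 1.000000)
Jv1 = (5.200000, 2.000000); divide by 5.200000 → v2 = (1.000000, 0.384615)
Requested entry of v2: -26/-26 = 1.00000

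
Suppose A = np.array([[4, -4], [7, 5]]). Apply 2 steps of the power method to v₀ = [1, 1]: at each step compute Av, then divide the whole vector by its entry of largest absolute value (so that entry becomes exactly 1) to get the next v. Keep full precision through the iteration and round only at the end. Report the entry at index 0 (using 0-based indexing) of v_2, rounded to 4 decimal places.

Av0 = (0.00000, 12.00000); divide by 12.00000 → v1 = (0.00000, 1.00000)
Av1 = (-4.00000, 5.00000); divide by 5.00000 → v2 = (-0.80000, 1.00000)
Requested entry of v2: -48/60 = -0.8000

-0.8000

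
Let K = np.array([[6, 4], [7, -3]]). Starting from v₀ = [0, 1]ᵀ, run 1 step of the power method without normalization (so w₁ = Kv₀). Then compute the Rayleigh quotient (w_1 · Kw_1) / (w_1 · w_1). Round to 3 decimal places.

-2.520

w1 = Kv₀ = (4, -3)
Kw1 = (12, 37)
w1·Kw1 = 4·12 + (-3)·37 = -63; w1·w1 = 4·4 + (-3)·(-3) = 25
λ ≈ -63/25 = -2.520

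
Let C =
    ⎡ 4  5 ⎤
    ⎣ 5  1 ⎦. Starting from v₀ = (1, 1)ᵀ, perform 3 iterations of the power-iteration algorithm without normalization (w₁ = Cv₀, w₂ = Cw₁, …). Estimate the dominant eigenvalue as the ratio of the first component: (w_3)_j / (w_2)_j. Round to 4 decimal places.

w1 = Cv₀ = (9, 6)
w2 = Cw1 = (66, 51)
w3 = Cw2 = (519, 381)
Ratio at component: 519 / 66 = 7.8636

7.8636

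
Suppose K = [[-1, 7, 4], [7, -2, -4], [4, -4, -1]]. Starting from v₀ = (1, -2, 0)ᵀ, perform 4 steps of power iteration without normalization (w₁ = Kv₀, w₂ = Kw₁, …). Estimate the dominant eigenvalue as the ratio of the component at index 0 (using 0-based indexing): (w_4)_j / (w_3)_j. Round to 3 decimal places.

-10.875

w1 = Kv₀ = ((-1)·1 + 7·(-2) + 4·0; 7·1 + (-2)·(-2) + (-4)·0; 4·1 + (-4)·(-2) + (-1)·0) = (-15, 11, 12)
w2 = Kw1 = ((-1)·(-15) + 7·11 + 4·12; 7·(-15) + (-2)·11 + (-4)·12; 4·(-15) + (-4)·11 + (-1)·12) = (140, -175, -116)
w3 = Kw2 = (-1829, 1794, 1376)
w4 = Kw3 = (19891, -21895, -15868)
Ratio at component: 19891 / -1829 = -10.875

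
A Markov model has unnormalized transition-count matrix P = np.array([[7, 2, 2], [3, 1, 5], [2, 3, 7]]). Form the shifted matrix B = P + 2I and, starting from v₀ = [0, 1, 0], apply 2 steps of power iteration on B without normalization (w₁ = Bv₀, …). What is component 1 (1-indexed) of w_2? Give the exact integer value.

B = P + 2I has rows (9, 2, 2); (3, 3, 5); (2, 3, 9)
w1 = Bv₀ = (9·0 + 2·1 + 2·0; 3·0 + 3·1 + 5·0; 2·0 + 3·1 + 9·0) = (2, 3, 3)
w2 = Bw1 = (9·2 + 2·3 + 2·3; 3·2 + 3·3 + 5·3; 2·2 + 3·3 + 9·3) = (30, 30, 40)
Requested component of w2: 30

30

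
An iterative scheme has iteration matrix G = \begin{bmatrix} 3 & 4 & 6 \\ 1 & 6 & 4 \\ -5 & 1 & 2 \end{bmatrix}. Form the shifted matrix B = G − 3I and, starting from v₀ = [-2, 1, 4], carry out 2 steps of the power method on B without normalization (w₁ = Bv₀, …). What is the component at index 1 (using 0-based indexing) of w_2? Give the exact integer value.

107

B = G − 3I has rows (0, 4, 6); (1, 3, 4); (-5, 1, -1)
w1 = Bv₀ = (0·(-2) + 4·1 + 6·4; 1·(-2) + 3·1 + 4·4; (-5)·(-2) + 1·1 + (-1)·4) = (28, 17, 7)
w2 = Bw1 = (0·28 + 4·17 + 6·7; 1·28 + 3·17 + 4·7; (-5)·28 + 1·17 + (-1)·7) = (110, 107, -130)
Requested component of w2: 107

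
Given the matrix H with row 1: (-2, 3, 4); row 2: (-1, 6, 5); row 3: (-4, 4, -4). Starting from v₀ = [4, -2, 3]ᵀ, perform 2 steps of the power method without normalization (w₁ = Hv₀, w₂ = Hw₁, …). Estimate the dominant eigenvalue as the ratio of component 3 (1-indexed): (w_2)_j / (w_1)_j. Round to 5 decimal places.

-4.11111

w1 = Hv₀ = ((-2)·4 + 3·(-2) + 4·3; (-1)·4 + 6·(-2) + 5·3; (-4)·4 + 4·(-2) + (-4)·3) = (-2, -1, -36)
w2 = Hw1 = ((-2)·(-2) + 3·(-1) + 4·(-36); (-1)·(-2) + 6·(-1) + 5·(-36); (-4)·(-2) + 4·(-1) + (-4)·(-36)) = (-143, -184, 148)
Ratio at component: 148 / -36 = -4.11111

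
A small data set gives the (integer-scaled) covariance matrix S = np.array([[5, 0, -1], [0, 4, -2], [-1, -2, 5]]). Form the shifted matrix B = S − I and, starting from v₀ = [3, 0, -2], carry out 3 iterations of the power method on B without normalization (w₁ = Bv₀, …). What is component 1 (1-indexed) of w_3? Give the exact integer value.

B = S − I has rows (4, 0, -1); (0, 3, -2); (-1, -2, 4)
w1 = Bv₀ = (14, 4, -11)
w2 = Bw1 = (67, 34, -66)
w3 = Bw2 = (334, 234, -399)
Requested component of w3: 334

334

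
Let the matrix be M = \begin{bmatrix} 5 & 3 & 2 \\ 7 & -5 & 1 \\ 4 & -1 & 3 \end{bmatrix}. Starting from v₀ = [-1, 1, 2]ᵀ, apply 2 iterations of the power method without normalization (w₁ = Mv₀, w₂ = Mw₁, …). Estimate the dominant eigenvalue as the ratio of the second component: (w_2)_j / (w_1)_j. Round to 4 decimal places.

-6.5000

w1 = Mv₀ = (2, -10, 1)
w2 = Mw1 = (-18, 65, 21)
Ratio at component: 65 / -10 = -6.5000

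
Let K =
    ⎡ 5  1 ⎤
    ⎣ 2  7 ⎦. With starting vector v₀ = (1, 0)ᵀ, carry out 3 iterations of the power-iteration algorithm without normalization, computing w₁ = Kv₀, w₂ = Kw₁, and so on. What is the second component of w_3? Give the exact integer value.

222

w1 = Kv₀ = (5·1 + 1·0; 2·1 + 7·0) = (5, 2)
w2 = Kw1 = (5·5 + 1·2; 2·5 + 7·2) = (27, 24)
w3 = Kw2 = (159, 222)
The requested component of w3 is 222.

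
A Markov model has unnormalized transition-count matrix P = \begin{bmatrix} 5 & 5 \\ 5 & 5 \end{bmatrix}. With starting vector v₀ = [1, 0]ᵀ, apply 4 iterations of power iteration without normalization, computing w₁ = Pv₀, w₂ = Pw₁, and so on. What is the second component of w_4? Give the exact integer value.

w1 = Pv₀ = (5, 5)
w2 = Pw1 = (50, 50)
w3 = Pw2 = (500, 500)
w4 = Pw3 = (5000, 5000)
The requested component of w4 is 5000.

5000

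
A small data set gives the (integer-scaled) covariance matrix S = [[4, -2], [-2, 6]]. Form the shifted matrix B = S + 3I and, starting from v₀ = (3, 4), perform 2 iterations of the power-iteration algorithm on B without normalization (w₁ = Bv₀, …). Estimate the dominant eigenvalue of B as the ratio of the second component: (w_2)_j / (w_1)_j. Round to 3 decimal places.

μ ≈ 8.133

B = S + 3I has rows (7, -2); (-2, 9)
w1 = Bv₀ = (13, 30)
w2 = Bw1 = (31, 244)
Ratio: 244/30 = 8.133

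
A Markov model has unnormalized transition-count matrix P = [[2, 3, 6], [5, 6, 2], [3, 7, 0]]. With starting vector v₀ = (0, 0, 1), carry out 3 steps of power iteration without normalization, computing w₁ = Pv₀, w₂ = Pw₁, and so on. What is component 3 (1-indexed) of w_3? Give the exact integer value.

w1 = Pv₀ = (2·0 + 3·0 + 6·1; 5·0 + 6·0 + 2·1; 3·0 + 7·0 + 0·1) = (6, 2, 0)
w2 = Pw1 = (2·6 + 3·2 + 6·0; 5·6 + 6·2 + 2·0; 3·6 + 7·2 + 0·0) = (18, 42, 32)
w3 = Pw2 = (354, 406, 348)
The requested component of w3 is 348.

348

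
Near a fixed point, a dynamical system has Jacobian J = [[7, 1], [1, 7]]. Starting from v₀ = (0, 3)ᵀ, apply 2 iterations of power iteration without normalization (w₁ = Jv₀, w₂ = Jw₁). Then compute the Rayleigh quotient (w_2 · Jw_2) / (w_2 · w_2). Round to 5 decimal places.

w1 = Jv₀ = (7·0 + 1·3; 1·0 + 7·3) = (3, 21)
w2 = Jw1 = (7·3 + 1·21; 1·3 + 7·21) = (42, 150)
Jw2 = (444, 1092)
w2·Jw2 = 42·444 + 150·1092 = 182448; w2·w2 = 42·42 + 150·150 = 24264
λ ≈ 182448/24264 = 7.51929

λ ≈ 7.51929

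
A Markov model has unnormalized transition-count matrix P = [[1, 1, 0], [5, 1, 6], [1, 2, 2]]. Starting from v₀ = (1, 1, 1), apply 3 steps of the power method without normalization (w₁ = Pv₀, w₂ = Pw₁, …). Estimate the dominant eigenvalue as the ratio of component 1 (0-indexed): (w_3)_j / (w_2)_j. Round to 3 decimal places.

λ ≈ 6.500

w1 = Pv₀ = (1·1 + 1·1 + 0·1; 5·1 + 1·1 + 6·1; 1·1 + 2·1 + 2·1) = (2, 12, 5)
w2 = Pw1 = (1·2 + 1·12 + 0·5; 5·2 + 1·12 + 6·5; 1·2 + 2·12 + 2·5) = (14, 52, 36)
w3 = Pw2 = (66, 338, 190)
Ratio at component: 338 / 52 = 6.500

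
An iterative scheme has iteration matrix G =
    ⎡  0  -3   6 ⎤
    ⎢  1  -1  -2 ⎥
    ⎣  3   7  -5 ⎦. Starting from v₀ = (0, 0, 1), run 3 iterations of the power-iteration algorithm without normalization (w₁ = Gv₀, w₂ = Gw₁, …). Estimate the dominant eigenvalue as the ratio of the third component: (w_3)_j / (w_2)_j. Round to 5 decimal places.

w1 = Gv₀ = (0·0 + (-3)·0 + 6·1; 1·0 + (-1)·0 + (-2)·1; 3·0 + 7·0 + (-5)·1) = (6, -2, -5)
w2 = Gw1 = (0·6 + (-3)·(-2) + 6·(-5); 1·6 + (-1)·(-2) + (-2)·(-5); 3·6 + 7·(-2) + (-5)·(-5)) = (-24, 18, 29)
w3 = Gw2 = (120, -100, -91)
Ratio at component: -91 / 29 = -3.13793

λ ≈ -3.13793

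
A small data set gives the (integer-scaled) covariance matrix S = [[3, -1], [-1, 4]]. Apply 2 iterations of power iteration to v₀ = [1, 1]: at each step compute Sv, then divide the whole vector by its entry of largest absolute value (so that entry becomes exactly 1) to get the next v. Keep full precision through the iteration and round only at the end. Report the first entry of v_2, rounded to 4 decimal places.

Sv0 = (2.00000, 3.00000); divide by 3.00000 → v1 = (0.66667, 1.00000)
Sv1 = (1.00000, 3.33333); divide by 3.33333 → v2 = (0.30000, 1.00000)
Requested entry of v2: 3/10 = 0.3000

0.3000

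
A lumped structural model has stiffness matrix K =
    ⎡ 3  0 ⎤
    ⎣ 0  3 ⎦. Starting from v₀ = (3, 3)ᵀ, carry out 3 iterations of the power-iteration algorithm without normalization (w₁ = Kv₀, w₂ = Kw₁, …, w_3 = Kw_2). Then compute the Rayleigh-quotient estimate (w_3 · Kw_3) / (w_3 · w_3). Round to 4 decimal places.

λ ≈ 3.0000

w1 = Kv₀ = (3·3 + 0·3; 0·3 + 3·3) = (9, 9)
w2 = Kw1 = (3·9 + 0·9; 0·9 + 3·9) = (27, 27)
w3 = Kw2 = (81, 81)
Kw3 = (243, 243)
w3·Kw3 = 81·243 + 81·243 = 39366; w3·w3 = 81·81 + 81·81 = 13122
λ ≈ 39366/13122 = 3.0000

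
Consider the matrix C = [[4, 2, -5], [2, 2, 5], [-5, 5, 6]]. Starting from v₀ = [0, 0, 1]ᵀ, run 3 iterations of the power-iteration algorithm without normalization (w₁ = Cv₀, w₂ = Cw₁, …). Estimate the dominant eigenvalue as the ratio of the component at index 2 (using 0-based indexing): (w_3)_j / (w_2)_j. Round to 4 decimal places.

λ ≈ 10.0698

w1 = Cv₀ = (-5, 5, 6)
w2 = Cw1 = (-40, 30, 86)
w3 = Cw2 = (-530, 410, 866)
Ratio at component: 866 / 86 = 10.0698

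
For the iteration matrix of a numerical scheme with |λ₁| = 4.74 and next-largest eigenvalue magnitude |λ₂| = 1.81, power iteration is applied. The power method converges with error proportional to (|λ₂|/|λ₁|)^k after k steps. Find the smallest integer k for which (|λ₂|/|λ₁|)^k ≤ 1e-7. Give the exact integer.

17

|λ₂/λ₁| = 1.81/4.74 = 0.38186
Need k ≥ ln(1e-7) / ln(0.38186) = -16.1181 / -0.9627 ≈ 16.742
Smallest integer k satisfying the bound: 17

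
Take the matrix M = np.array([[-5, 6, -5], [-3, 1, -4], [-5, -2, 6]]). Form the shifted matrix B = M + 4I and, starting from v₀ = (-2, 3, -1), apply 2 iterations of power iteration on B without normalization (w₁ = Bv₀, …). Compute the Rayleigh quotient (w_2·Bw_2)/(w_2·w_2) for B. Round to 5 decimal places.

μ ≈ 12.49445

B = M + 4I has rows (-1, 6, -5); (-3, 5, -4); (-5, -2, 10)
w1 = Bv₀ = ((-1)·(-2) + 6·3 + (-5)·(-1); (-3)·(-2) + 5·3 + (-4)·(-1); (-5)·(-2) + (-2)·3 + 10·(-1)) = (25, 25, -6)
w2 = Bw1 = ((-1)·25 + 6·25 + (-5)·(-6); (-3)·25 + 5·25 + (-4)·(-6); (-5)·25 + (-2)·25 + 10·(-6)) = (155, 74, -235)
Bw2 = (1464, 845, -3273)
w2·Bw2 = 1058605; w2·w2 = 84726; μ ≈ 1058605/84726 = 12.49445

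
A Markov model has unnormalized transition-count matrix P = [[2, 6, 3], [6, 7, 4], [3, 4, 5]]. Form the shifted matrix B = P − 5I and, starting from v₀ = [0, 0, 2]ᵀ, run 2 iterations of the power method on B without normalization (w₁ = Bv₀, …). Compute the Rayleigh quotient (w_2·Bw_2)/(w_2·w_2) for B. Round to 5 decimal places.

B = P − 5I has rows (-3, 6, 3); (6, 2, 4); (3, 4, 0)
w1 = Bv₀ = (6, 8, 0)
w2 = Bw1 = (30, 52, 50)
Bw2 = (372, 484, 298)
w2·Bw2 = 51228; w2·w2 = 6104; μ ≈ 51228/6104 = 8.39253

8.39253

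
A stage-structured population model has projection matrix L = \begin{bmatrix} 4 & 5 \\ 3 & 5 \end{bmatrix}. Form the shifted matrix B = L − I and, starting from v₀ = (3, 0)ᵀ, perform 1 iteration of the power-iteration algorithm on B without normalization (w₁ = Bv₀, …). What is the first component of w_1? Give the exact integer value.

B = L − I has rows (3, 5); (3, 4)
w1 = Bv₀ = (3·3 + 5·0; 3·3 + 4·0) = (9, 9)
Requested component of w1: 9

9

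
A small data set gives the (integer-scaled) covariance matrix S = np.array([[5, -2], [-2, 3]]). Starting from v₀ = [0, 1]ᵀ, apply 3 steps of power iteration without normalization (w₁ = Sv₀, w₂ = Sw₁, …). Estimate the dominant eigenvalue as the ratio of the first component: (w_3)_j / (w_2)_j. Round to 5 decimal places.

w1 = Sv₀ = (-2, 3)
w2 = Sw1 = (-16, 13)
w3 = Sw2 = (-106, 71)
Ratio at component: -106 / -16 = 6.62500

6.62500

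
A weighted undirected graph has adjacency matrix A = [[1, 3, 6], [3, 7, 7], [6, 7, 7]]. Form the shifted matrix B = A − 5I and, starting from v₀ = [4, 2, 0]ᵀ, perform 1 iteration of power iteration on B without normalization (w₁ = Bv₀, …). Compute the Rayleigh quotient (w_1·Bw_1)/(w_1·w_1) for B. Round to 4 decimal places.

B = A − 5I has rows (-4, 3, 6); (3, 2, 7); (6, 7, 2)
w1 = Bv₀ = ((-4)·4 + 3·2 + 6·0; 3·4 + 2·2 + 7·0; 6·4 + 7·2 + 2·0) = (-10, 16, 38)
Bw1 = (316, 268, 128)
w1·Bw1 = 5992; w1·w1 = 1800; μ ≈ 5992/1800 = 3.3289

3.3289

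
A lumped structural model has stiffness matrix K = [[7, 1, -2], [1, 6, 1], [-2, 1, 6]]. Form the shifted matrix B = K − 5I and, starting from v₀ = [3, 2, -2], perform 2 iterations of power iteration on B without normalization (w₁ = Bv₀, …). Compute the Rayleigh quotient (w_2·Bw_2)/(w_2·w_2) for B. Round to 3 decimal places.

B = K − 5I has rows (2, 1, -2); (1, 1, 1); (-2, 1, 1)
w1 = Bv₀ = (2·3 + 1·2 + (-2)·(-2); 1·3 + 1·2 + 1·(-2); (-2)·3 + 1·2 + 1·(-2)) = (12, 3, -6)
w2 = Bw1 = (2·12 + 1·3 + (-2)·(-6); 1·12 + 1·3 + 1·(-6); (-2)·12 + 1·3 + 1·(-6)) = (39, 9, -27)
Bw2 = (141, 21, -96)
w2·Bw2 = 8280; w2·w2 = 2331; μ ≈ 8280/2331 = 3.552

3.552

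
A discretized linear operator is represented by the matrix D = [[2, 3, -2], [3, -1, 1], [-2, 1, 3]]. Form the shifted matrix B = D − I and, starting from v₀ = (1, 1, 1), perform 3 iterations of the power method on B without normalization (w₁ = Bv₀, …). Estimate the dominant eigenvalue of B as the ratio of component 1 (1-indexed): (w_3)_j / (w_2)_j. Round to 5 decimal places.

μ ≈ 2.50000

B = D − I has rows (1, 3, -2); (3, -2, 1); (-2, 1, 2)
w1 = Bv₀ = (1·1 + 3·1 + (-2)·1; 3·1 + (-2)·1 + 1·1; (-2)·1 + 1·1 + 2·1) = (2, 2, 1)
w2 = Bw1 = (1·2 + 3·2 + (-2)·1; 3·2 + (-2)·2 + 1·1; (-2)·2 + 1·2 + 2·1) = (6, 3, 0)
w3 = Bw2 = (15, 12, -9)
Ratio: 15/6 = 2.50000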